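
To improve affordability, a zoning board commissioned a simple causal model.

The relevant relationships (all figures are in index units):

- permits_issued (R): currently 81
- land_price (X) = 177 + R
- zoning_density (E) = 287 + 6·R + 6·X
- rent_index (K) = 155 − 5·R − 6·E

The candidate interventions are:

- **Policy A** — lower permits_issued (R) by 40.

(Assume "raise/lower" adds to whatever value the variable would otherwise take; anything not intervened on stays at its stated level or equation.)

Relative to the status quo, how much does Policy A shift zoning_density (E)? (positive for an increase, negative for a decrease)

-480

Baseline:
  R = 81
  X = 177 + 81 = 258
  E = 287 + 6·81 + 6·258 = 2321
Policy A (R − 40):
  R = 81 − 40 = 41
  X = 177 + 41 = 218
  E = 287 + 6·41 + 6·218 = 1841
Change in E: 1841 − 2321 = -480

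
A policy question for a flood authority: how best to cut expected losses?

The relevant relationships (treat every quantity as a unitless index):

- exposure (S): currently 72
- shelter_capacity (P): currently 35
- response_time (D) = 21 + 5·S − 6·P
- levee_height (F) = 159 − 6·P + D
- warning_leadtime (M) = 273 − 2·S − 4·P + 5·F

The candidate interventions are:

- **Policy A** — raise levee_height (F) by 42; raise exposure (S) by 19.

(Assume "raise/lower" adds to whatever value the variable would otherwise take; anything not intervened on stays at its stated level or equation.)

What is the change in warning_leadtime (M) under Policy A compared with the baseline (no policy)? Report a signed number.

Baseline:
  S = 72
  P = 35
  D = 21 + 5·72 − 6·35 = 171
  F = 159 − 6·35 + 171 = 120
  M = 273 − 2·72 − 4·35 + 5·120 = 589
Policy A (F + 42, S + 19):
  S = 72 + 19 = 91
  P = 35
  D = 21 + 5·91 − 6·35 = 266
  F = 159 − 6·35 + 266 (+42 from intervention) = 257
  M = 273 − 2·91 − 4·35 + 5·257 = 1236
Change in M: 1236 − 589 = 647

647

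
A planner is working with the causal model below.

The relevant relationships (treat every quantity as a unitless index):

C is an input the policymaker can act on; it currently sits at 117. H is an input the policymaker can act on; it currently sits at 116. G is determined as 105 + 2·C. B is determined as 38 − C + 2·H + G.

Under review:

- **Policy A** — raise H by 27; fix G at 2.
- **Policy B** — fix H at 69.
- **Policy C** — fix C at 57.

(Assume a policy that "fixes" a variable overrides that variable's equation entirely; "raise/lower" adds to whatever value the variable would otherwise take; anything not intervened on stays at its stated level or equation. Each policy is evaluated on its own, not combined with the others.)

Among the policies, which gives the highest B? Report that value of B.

Policy A (H + 27, G := 2):
  C = 117
  H = 116 + 27 = 143
  G = 2
  B = 38 − 117 + 2·143 + 2 = 209
Policy B (H := 69):
  C = 117
  H = 69
  G = 105 + 2·117 = 339
  B = 38 − 117 + 2·69 + 339 = 398
Policy C (C := 57):
  C = 57
  H = 116
  G = 105 + 2·57 = 219
  B = 38 − 57 + 2·116 + 219 = 432
Comparing — Policy A: B=209, Policy B: B=398, Policy C: B=432. Highest is 432 (Policy C).

432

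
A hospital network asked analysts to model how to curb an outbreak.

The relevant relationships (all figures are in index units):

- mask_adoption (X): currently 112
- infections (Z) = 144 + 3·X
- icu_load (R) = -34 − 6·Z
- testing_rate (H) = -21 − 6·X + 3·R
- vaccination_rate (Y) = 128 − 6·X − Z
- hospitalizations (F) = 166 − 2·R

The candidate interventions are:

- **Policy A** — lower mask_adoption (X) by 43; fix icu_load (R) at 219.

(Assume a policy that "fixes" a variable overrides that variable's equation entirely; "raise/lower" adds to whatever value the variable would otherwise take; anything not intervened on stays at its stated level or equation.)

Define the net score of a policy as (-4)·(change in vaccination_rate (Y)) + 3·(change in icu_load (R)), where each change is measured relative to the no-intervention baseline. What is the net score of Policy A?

7851

Baseline:
  X = 112
  Z = 144 + 3·112 = 480
  R = -34 − 6·480 = -2914
  Y = 128 − 6·112 − 480 = -1024
Policy A (X − 43, R := 219):
  X = 112 − 43 = 69
  Z = 144 + 3·69 = 351
  R = 219
  Y = 128 − 6·69 − 351 = -637
ΔY = -637 − (-1024) = 387; ΔR = 219 − (-2914) = 3133
Score = (-4)·387 + 3·3133 = 7851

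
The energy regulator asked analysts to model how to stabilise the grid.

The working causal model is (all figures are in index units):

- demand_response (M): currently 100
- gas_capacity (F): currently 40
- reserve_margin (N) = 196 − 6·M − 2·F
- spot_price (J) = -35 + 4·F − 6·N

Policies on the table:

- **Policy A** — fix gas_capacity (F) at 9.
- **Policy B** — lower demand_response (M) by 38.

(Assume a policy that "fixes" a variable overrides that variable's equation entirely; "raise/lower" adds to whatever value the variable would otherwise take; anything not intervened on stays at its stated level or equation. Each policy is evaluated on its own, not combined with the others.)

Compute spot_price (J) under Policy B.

1661

Policy B (M − 38):
  M = 100 − 38 = 62
  F = 40
  N = 196 − 6·62 − 2·40 = -256
  J = -35 + 4·40 − 6·(-256) = 1661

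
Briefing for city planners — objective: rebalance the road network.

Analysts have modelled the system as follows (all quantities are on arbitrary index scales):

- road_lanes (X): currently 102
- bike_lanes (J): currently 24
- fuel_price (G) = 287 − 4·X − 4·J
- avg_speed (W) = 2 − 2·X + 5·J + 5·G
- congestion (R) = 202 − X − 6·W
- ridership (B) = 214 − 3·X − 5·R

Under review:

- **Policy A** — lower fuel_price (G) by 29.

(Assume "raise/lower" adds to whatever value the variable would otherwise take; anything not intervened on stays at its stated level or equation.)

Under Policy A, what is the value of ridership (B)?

Policy A (G − 29):
  X = 102
  J = 24
  G = 287 − 4·102 − 4·24 (−29 from intervention) = -246
  W = 2 − 2·102 + 5·24 + 5·(-246) = -1312
  R = 202 − 102 − 6·(-1312) = 7972
  B = 214 − 3·102 − 5·7972 = -39952

-39952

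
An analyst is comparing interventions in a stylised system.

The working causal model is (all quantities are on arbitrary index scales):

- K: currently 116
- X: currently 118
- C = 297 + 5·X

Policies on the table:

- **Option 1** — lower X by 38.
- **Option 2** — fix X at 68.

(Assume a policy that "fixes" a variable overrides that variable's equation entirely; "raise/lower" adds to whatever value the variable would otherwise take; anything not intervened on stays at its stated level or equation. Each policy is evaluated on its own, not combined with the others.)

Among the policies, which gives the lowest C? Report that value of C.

Option 1 (X − 38):
  X = 118 − 38 = 80
  C = 297 + 5·80 = 697
Option 2 (X := 68):
  X = 68
  C = 297 + 5·68 = 637
Comparing — Option 1: C=697, Option 2: C=637. Lowest is 637 (Option 2).

637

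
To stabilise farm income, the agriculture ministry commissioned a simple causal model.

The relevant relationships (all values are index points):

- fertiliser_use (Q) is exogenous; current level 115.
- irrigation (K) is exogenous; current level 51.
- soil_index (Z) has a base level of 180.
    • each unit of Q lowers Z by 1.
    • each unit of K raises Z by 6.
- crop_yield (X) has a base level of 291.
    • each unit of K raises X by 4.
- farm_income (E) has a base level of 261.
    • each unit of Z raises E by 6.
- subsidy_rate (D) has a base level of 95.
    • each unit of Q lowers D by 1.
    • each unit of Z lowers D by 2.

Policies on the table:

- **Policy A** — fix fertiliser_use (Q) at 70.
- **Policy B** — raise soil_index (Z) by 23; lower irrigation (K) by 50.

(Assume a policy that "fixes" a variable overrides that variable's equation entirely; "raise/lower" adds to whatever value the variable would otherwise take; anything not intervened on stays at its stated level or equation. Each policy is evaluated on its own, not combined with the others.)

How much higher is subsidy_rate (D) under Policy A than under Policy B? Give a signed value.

-599

Policy A (Q := 70):
  Q = 70
  K = 51
  Z = 180 − 70 + 6·51 = 416
  D = 95 − 70 − 2·416 = -807
Policy B (Z + 23, K − 50):
  Q = 115
  K = 51 − 50 = 1
  Z = 180 − 115 + 6·1 (+23 from intervention) = 94
  D = 95 − 115 − 2·94 = -208
D: -807 − (-208) = -599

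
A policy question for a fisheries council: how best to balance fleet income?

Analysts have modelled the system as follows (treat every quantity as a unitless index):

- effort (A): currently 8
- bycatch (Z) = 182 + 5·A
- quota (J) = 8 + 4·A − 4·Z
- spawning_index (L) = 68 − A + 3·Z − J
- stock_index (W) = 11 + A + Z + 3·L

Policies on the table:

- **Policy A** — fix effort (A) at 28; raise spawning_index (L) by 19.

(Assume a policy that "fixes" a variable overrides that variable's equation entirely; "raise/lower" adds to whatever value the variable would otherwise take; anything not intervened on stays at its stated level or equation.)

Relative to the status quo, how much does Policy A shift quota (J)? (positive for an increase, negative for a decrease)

Baseline:
  A = 8
  Z = 182 + 5·8 = 222
  J = 8 + 4·8 − 4·222 = -848
Policy A (A := 28, L + 19):
  A = 28
  Z = 182 + 5·28 = 322
  J = 8 + 4·28 − 4·322 = -1168
Change in J: -1168 − (-848) = -320

-320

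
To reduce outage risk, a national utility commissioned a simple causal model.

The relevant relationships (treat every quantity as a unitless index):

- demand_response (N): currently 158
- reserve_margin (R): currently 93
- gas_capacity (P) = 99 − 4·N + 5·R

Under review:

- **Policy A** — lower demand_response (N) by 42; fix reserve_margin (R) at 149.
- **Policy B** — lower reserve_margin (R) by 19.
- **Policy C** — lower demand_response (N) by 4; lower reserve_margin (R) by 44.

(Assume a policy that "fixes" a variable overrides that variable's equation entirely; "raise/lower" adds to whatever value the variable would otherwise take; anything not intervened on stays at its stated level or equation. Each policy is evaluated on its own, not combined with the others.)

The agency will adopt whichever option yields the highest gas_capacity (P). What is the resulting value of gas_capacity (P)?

380

Policy A (N − 42, R := 149):
  N = 158 − 42 = 116
  R = 149
  P = 99 − 4·116 + 5·149 = 380
Policy B (R − 19):
  N = 158
  R = 93 − 19 = 74
  P = 99 − 4·158 + 5·74 = -163
Policy C (N − 4, R − 44):
  N = 158 − 4 = 154
  R = 93 − 44 = 49
  P = 99 − 4·154 + 5·49 = -272
Comparing — Policy A: P=380, Policy B: P=-163, Policy C: P=-272. Highest is 380 (Policy A).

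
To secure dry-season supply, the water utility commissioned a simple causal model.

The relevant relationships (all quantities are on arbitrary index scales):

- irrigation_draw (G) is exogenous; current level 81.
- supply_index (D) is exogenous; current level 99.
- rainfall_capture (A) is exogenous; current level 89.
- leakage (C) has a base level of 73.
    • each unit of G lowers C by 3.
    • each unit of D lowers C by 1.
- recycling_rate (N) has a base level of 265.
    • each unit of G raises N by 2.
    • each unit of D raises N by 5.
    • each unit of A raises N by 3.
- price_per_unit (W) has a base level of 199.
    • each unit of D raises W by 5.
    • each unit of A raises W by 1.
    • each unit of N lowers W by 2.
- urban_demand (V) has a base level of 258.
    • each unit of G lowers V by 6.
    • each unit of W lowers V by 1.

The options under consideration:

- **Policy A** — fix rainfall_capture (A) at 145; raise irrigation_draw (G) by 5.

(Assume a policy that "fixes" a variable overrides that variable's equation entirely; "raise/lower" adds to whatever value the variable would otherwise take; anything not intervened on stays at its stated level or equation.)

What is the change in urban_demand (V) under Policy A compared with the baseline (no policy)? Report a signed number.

270

Baseline:
  G = 81
  D = 99
  A = 89
  N = 265 + 2·81 + 5·99 + 3·89 = 1189
  W = 199 + 5·99 + 89 − 2·1189 = -1595
  V = 258 − 6·81 − (-1595) = 1367
Policy A (A := 145, G + 5):
  G = 81 + 5 = 86
  D = 99
  A = 145
  N = 265 + 2·86 + 5·99 + 3·145 = 1367
  W = 199 + 5·99 + 145 − 2·1367 = -1895
  V = 258 − 6·86 − (-1895) = 1637
Change in V: 1637 − 1367 = 270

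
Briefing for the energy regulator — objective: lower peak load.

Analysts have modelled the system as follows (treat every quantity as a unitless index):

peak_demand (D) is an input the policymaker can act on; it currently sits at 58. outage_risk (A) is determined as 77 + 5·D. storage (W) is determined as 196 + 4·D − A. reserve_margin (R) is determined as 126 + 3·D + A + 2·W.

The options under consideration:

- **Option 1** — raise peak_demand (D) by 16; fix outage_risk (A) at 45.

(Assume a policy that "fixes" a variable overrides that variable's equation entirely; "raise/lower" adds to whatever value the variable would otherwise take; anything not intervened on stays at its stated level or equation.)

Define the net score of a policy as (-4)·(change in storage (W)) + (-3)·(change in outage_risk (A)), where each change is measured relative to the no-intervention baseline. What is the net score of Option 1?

Baseline:
  D = 58
  A = 77 + 5·58 = 367
  W = 196 + 4·58 − 367 = 61
Option 1 (D + 16, A := 45):
  D = 58 + 16 = 74
  A = 45
  W = 196 + 4·74 − 45 = 447
ΔW = 447 − 61 = 386; ΔA = 45 − 367 = -322
Score = (-4)·386 + (-3)·(-322) = -578

-578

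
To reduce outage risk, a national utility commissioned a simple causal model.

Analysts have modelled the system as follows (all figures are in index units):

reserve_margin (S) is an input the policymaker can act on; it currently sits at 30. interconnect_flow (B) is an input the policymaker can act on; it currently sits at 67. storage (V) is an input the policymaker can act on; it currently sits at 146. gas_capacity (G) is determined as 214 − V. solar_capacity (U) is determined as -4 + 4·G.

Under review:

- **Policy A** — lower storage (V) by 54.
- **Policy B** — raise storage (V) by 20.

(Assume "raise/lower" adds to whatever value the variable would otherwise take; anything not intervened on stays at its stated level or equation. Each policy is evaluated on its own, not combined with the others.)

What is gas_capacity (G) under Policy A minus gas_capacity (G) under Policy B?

74

Policy A (V − 54):
  V = 146 − 54 = 92
  G = 214 − 92 = 122
Policy B (V + 20):
  V = 146 + 20 = 166
  G = 214 − 166 = 48
G: 122 − 48 = 74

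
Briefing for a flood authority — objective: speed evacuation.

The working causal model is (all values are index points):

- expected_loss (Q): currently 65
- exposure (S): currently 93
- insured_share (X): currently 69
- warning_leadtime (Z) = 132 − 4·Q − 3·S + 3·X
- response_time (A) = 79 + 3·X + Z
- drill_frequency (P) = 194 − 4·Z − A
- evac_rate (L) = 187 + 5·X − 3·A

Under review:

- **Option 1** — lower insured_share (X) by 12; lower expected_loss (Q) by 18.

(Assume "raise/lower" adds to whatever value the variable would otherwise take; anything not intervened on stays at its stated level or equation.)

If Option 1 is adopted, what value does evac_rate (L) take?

Option 1 (X − 12, Q − 18):
  Q = 65 − 18 = 47
  S = 93
  X = 69 − 12 = 57
  Z = 132 − 4·47 − 3·93 + 3·57 = -164
  A = 79 + 3·57 + (-164) = 86
  L = 187 + 5·57 − 3·86 = 214

214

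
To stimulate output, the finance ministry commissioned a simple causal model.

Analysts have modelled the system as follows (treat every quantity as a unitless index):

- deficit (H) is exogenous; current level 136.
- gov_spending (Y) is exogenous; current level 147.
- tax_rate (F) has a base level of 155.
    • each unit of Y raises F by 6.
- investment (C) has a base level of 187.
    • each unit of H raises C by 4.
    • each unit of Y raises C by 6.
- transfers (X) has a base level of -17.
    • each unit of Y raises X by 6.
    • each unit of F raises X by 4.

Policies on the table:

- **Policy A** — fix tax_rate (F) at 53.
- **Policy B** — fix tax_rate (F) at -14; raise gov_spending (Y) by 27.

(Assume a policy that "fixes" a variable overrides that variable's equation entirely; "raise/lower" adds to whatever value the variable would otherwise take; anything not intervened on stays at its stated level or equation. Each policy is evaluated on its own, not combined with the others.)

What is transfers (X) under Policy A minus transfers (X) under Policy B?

Policy A (F := 53):
  Y = 147
  F = 53
  X = -17 + 6·147 + 4·53 = 1077
Policy B (F := -14, Y + 27):
  Y = 147 + 27 = 174
  F = -14
  X = -17 + 6·174 + 4·(-14) = 971
X: 1077 − 971 = 106

106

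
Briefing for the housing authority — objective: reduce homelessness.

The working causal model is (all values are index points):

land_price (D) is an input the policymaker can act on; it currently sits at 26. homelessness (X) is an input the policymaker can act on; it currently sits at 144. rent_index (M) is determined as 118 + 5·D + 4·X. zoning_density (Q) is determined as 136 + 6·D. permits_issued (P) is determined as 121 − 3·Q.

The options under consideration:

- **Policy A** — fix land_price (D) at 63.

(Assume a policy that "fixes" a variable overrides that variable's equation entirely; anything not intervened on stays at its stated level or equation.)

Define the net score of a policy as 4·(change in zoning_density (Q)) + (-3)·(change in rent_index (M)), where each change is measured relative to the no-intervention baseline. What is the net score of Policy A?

333

Baseline:
  D = 26
  X = 144
  M = 118 + 5·26 + 4·144 = 824
  Q = 136 + 6·26 = 292
Policy A (D := 63):
  D = 63
  X = 144
  M = 118 + 5·63 + 4·144 = 1009
  Q = 136 + 6·63 = 514
ΔQ = 514 − 292 = 222; ΔM = 1009 − 824 = 185
Score = 4·222 + (-3)·185 = 333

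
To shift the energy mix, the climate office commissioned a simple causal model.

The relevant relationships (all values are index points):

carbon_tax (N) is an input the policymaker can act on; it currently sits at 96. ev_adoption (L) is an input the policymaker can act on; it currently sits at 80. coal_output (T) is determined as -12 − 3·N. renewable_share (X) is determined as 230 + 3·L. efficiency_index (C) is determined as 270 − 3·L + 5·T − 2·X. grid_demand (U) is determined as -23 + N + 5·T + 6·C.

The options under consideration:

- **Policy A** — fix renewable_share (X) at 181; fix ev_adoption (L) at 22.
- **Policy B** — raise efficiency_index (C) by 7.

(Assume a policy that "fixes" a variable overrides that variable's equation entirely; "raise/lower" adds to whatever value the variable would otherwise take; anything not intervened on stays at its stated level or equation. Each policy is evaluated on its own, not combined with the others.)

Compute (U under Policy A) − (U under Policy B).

Policy A (X := 181, L := 22):
  N = 96
  L = 22
  T = -12 − 3·96 = -300
  X = 181
  C = 270 − 3·22 + 5·(-300) − 2·181 = -1658
  U = -23 + 96 + 5·(-300) + 6·(-1658) = -11375
Policy B (C + 7):
  N = 96
  L = 80
  T = -12 − 3·96 = -300
  X = 230 + 3·80 = 470
  C = 270 − 3·80 + 5·(-300) − 2·470 (+7 from intervention) = -2403
  U = -23 + 96 + 5·(-300) + 6·(-2403) = -15845
U: -11375 − (-15845) = 4470

4470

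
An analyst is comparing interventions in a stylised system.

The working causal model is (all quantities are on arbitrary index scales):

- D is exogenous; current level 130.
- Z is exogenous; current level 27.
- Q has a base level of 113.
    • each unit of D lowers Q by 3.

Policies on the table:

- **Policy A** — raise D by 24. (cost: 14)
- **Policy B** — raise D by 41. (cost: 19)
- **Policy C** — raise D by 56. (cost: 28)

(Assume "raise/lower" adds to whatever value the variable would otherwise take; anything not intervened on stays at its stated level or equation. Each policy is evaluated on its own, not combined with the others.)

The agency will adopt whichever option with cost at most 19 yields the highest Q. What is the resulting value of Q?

-349

Policy A (D + 24):
  D = 130 + 24 = 154
  Q = 113 − 3·154 = -349
Policy B (D + 41):
  D = 130 + 41 = 171
  Q = 113 − 3·171 = -400
Comparing — Policy A: Q=-349, Policy B: Q=-400. Highest is -349 (Policy A).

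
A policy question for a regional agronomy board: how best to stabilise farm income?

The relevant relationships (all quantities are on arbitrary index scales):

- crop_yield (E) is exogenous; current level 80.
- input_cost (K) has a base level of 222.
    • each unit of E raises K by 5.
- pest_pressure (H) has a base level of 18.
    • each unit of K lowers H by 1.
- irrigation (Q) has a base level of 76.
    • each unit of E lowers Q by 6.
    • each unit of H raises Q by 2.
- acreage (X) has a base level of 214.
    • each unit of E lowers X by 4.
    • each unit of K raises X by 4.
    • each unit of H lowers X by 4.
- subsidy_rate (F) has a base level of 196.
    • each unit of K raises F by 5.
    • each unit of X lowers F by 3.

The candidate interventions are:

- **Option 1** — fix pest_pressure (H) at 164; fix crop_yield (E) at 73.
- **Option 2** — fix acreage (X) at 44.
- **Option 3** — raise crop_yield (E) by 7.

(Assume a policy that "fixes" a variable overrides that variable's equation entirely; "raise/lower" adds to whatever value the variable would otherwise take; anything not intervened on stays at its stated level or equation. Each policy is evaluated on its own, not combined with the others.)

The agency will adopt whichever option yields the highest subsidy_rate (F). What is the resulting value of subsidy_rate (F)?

Option 1 (H := 164, E := 73):
  E = 73
  K = 222 + 5·73 = 587
  H = 164
  X = 214 − 4·73 + 4·587 − 4·164 = 1614
  F = 196 + 5·587 − 3·1614 = -1711
Option 2 (X := 44):
  E = 80
  K = 222 + 5·80 = 622
  H = 18 − 622 = -604
  X = 44
  F = 196 + 5·622 − 3·44 = 3174
Option 3 (E + 7):
  E = 80 + 7 = 87
  K = 222 + 5·87 = 657
  H = 18 − 657 = -639
  X = 214 − 4·87 + 4·657 − 4·(-639) = 5050
  F = 196 + 5·657 − 3·5050 = -11669
Comparing — Option 1: F=-1711, Option 2: F=3174, Option 3: F=-11669. Highest is 3174 (Option 2).

3174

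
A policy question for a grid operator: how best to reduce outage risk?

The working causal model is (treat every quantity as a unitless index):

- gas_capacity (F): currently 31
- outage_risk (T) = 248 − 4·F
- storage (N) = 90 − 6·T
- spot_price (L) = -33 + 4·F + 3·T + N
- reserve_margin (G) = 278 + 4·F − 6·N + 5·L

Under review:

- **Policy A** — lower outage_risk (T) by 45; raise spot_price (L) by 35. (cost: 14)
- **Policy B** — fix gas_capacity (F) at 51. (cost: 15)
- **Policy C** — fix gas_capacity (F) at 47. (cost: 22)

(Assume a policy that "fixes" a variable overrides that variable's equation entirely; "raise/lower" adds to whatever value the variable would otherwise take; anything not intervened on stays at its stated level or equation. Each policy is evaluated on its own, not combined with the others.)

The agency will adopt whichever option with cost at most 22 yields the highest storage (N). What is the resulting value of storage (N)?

Policy A (T − 45, L + 35):
  F = 31
  T = 248 − 4·31 (−45 from intervention) = 79
  N = 90 − 6·79 = -384
Policy B (F := 51):
  F = 51
  T = 248 − 4·51 = 44
  N = 90 − 6·44 = -174
Policy C (F := 47):
  F = 47
  T = 248 − 4·47 = 60
  N = 90 − 6·60 = -270
Comparing — Policy A: N=-384, Policy B: N=-174, Policy C: N=-270. Highest is -174 (Policy B).

-174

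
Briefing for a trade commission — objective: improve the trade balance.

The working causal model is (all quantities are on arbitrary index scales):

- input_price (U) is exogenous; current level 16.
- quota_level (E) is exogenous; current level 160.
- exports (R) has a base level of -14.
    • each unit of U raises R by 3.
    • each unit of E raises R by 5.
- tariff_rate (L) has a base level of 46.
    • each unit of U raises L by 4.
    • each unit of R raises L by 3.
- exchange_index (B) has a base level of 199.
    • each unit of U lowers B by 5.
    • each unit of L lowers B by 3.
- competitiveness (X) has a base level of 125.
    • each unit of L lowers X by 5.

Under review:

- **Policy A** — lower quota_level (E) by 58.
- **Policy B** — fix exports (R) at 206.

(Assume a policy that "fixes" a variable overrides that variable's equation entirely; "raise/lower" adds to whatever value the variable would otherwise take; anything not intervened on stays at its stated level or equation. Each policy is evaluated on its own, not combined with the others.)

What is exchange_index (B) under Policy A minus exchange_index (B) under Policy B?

-3042

Policy A (E − 58):
  U = 16
  E = 160 − 58 = 102
  R = -14 + 3·16 + 5·102 = 544
  L = 46 + 4·16 + 3·544 = 1742
  B = 199 − 5·16 − 3·1742 = -5107
Policy B (R := 206):
  U = 16
  E = 160
  R = 206
  L = 46 + 4·16 + 3·206 = 728
  B = 199 − 5·16 − 3·728 = -2065
B: -5107 − (-2065) = -3042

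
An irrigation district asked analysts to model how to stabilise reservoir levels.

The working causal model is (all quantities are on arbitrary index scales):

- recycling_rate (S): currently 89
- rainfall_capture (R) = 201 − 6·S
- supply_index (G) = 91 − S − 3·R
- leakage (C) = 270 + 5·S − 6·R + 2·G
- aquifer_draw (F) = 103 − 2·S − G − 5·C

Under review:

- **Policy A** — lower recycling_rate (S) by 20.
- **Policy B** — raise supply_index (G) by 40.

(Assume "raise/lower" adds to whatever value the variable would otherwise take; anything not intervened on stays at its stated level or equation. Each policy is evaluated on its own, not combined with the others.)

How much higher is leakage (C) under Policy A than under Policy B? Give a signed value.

Policy A (S − 20):
  S = 89 − 20 = 69
  R = 201 − 6·69 = -213
  G = 91 − 69 − 3·(-213) = 661
  C = 270 + 5·69 − 6·(-213) + 2·661 = 3215
Policy B (G + 40):
  S = 89
  R = 201 − 6·89 = -333
  G = 91 − 89 − 3·(-333) (+40 from intervention) = 1041
  C = 270 + 5·89 − 6·(-333) + 2·1041 = 4795
C: 3215 − 4795 = -1580

-1580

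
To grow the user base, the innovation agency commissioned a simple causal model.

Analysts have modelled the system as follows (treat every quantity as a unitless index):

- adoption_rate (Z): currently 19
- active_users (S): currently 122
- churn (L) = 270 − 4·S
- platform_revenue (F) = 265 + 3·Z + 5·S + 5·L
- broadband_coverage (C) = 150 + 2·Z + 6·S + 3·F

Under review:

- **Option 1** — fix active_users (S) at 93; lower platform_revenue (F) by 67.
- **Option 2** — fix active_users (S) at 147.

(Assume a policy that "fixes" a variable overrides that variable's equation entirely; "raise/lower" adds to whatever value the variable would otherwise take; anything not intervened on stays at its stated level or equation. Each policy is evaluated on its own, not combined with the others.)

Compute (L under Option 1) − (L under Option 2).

216

Option 1 (S := 93, F − 67):
  S = 93
  L = 270 − 4·93 = -102
Option 2 (S := 147):
  S = 147
  L = 270 − 4·147 = -318
L: -102 − (-318) = 216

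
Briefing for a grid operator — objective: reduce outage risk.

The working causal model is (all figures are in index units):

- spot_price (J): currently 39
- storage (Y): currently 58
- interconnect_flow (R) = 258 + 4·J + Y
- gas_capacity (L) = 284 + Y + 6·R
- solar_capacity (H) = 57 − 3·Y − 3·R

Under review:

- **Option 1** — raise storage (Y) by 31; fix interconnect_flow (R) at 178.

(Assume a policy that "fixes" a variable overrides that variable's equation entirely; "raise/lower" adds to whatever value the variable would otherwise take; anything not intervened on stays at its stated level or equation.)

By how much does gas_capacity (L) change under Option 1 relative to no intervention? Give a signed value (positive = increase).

Baseline:
  J = 39
  Y = 58
  R = 258 + 4·39 + 58 = 472
  L = 284 + 58 + 6·472 = 3174
Option 1 (Y + 31, R := 178):
  J = 39
  Y = 58 + 31 = 89
  R = 178
  L = 284 + 89 + 6·178 = 1441
Change in L: 1441 − 3174 = -1733

-1733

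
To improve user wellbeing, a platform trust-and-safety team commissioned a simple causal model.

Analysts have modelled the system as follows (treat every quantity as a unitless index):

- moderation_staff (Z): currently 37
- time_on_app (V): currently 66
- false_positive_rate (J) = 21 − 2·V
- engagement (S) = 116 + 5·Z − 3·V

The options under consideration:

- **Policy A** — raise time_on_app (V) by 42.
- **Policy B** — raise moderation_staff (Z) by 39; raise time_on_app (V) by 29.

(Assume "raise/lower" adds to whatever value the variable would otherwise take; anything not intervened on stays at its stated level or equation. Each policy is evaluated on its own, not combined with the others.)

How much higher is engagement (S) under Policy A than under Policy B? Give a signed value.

Policy A (V + 42):
  Z = 37
  V = 66 + 42 = 108
  S = 116 + 5·37 − 3·108 = -23
Policy B (Z + 39, V + 29):
  Z = 37 + 39 = 76
  V = 66 + 29 = 95
  S = 116 + 5·76 − 3·95 = 211
S: -23 − 211 = -234

-234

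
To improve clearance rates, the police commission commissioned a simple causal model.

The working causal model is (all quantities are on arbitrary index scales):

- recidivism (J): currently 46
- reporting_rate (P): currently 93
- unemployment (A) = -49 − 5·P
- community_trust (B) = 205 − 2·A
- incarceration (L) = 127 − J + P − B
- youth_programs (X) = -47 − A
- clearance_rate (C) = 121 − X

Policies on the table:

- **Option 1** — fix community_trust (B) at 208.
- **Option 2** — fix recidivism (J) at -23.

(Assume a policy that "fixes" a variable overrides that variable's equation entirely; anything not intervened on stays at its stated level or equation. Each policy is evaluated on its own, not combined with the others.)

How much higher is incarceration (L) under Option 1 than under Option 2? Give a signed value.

Option 1 (B := 208):
  J = 46
  P = 93
  A = -49 − 5·93 = -514
  B = 208
  L = 127 − 46 + 93 − 208 = -34
Option 2 (J := -23):
  J = -23
  P = 93
  A = -49 − 5·93 = -514
  B = 205 − 2·(-514) = 1233
  L = 127 − (-23) + 93 − 1233 = -990
L: -34 − (-990) = 956

956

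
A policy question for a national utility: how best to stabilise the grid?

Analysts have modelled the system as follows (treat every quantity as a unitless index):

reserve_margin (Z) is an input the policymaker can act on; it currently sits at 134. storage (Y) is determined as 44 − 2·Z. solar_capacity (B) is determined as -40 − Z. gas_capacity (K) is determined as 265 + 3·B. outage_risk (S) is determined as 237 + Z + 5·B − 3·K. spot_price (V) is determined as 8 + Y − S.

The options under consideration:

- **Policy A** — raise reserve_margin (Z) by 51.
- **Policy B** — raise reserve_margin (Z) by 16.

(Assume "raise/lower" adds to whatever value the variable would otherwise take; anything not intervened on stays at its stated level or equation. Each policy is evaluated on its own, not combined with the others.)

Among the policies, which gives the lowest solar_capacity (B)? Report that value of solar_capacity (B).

Policy A (Z + 51):
  Z = 134 + 51 = 185
  B = -40 − 185 = -225
Policy B (Z + 16):
  Z = 134 + 16 = 150
  B = -40 − 150 = -190
Comparing — Policy A: B=-225, Policy B: B=-190. Lowest is -225 (Policy A).

-225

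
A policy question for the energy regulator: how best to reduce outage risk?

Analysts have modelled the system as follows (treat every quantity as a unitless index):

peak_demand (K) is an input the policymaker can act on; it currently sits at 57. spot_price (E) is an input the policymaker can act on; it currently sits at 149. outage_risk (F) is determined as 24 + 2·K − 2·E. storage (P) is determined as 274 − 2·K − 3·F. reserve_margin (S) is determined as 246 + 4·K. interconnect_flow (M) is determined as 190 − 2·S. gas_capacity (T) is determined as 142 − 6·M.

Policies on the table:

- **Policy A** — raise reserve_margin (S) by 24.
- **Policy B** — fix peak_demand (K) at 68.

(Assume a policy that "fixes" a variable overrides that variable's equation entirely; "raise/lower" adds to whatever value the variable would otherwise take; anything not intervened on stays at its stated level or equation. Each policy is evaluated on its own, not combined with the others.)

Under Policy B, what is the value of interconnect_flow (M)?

-846

Policy B (K := 68):
  K = 68
  S = 246 + 4·68 = 518
  M = 190 − 2·518 = -846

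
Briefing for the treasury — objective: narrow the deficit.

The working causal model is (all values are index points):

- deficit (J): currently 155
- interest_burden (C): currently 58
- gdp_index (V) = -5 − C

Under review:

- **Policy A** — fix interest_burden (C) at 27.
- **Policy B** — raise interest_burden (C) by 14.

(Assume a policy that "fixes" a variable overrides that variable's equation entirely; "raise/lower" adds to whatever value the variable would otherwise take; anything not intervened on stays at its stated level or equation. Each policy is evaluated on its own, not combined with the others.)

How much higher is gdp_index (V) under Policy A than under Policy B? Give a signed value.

45

Policy A (C := 27):
  C = 27
  V = -5 − 27 = -32
Policy B (C + 14):
  C = 58 + 14 = 72
  V = -5 − 72 = -77
V: -32 − (-77) = 45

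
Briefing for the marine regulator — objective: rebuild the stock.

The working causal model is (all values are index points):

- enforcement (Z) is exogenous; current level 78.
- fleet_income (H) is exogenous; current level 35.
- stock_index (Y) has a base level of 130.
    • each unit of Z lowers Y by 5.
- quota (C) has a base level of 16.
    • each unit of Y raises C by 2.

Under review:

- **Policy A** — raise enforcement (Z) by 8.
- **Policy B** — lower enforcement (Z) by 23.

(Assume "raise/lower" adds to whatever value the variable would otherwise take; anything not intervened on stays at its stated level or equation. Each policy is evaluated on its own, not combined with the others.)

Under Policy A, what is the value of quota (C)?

-584

Policy A (Z + 8):
  Z = 78 + 8 = 86
  Y = 130 − 5·86 = -300
  C = 16 + 2·(-300) = -584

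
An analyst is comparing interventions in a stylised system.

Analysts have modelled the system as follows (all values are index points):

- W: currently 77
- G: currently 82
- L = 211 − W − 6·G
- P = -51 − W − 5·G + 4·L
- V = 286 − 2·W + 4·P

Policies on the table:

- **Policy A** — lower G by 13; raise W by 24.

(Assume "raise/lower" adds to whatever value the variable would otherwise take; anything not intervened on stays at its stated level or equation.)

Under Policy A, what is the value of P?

-1713

Policy A (G − 13, W + 24):
  W = 77 + 24 = 101
  G = 82 − 13 = 69
  L = 211 − 101 − 6·69 = -304
  P = -51 − 101 − 5·69 + 4·(-304) = -1713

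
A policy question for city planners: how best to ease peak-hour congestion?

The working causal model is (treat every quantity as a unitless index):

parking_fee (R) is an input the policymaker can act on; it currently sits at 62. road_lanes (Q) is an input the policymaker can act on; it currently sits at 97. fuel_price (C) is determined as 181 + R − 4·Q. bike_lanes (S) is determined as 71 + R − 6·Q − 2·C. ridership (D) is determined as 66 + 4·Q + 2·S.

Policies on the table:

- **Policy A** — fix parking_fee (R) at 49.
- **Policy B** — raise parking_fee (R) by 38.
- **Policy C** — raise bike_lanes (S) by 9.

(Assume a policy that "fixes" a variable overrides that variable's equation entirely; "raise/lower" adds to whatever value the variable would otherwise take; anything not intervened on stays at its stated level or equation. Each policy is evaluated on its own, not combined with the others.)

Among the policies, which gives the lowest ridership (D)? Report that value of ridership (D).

60

Policy A (R := 49):
  R = 49
  Q = 97
  C = 181 + 49 − 4·97 = -158
  S = 71 + 49 − 6·97 − 2·(-158) = -146
  D = 66 + 4·97 + 2·(-146) = 162
Policy B (R + 38):
  R = 62 + 38 = 100
  Q = 97
  C = 181 + 100 − 4·97 = -107
  S = 71 + 100 − 6·97 − 2·(-107) = -197
  D = 66 + 4·97 + 2·(-197) = 60
Policy C (S + 9):
  R = 62
  Q = 97
  C = 181 + 62 − 4·97 = -145
  S = 71 + 62 − 6·97 − 2·(-145) (+9 from intervention) = -150
  D = 66 + 4·97 + 2·(-150) = 154
Comparing — Policy A: D=162, Policy B: D=60, Policy C: D=154. Lowest is 60 (Policy B).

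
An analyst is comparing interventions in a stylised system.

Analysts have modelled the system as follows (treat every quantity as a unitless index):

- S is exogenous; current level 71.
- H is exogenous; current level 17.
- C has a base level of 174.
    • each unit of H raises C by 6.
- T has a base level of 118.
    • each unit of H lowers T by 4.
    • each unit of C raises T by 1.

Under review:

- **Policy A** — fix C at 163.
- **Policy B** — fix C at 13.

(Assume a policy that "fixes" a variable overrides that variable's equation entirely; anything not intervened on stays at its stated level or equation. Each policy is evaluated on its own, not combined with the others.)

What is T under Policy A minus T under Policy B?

Policy A (C := 163):
  H = 17
  C = 163
  T = 118 − 4·17 + 163 = 213
Policy B (C := 13):
  H = 17
  C = 13
  T = 118 − 4·17 + 13 = 63
T: 213 − 63 = 150

150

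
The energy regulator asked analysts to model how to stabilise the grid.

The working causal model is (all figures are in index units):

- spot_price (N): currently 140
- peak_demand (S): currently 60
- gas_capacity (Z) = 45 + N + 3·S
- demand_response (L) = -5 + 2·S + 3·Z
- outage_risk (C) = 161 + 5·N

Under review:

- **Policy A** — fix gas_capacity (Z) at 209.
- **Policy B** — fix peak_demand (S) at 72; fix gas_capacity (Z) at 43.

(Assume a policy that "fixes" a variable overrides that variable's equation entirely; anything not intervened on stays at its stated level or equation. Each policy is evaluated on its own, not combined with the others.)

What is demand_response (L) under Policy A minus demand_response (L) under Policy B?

474

Policy A (Z := 209):
  N = 140
  S = 60
  Z = 209
  L = -5 + 2·60 + 3·209 = 742
Policy B (S := 72, Z := 43):
  N = 140
  S = 72
  Z = 43
  L = -5 + 2·72 + 3·43 = 268
L: 742 − 268 = 474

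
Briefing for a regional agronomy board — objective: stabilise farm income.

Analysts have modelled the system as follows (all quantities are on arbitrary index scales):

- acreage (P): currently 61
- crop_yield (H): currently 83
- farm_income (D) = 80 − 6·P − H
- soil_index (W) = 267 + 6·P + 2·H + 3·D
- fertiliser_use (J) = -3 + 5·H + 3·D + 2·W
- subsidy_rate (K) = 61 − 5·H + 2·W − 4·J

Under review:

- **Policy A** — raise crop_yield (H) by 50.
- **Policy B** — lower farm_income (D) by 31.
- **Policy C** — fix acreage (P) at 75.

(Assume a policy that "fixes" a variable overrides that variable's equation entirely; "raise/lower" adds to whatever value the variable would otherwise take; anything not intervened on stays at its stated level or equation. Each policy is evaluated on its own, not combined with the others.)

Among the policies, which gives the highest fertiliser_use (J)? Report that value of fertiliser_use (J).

-1311

Policy A (H + 50):
  P = 61
  H = 83 + 50 = 133
  D = 80 − 6·61 − 133 = -419
  W = 267 + 6·61 + 2·133 + 3·(-419) = -358
  J = -3 + 5·133 + 3·(-419) + 2·(-358) = -1311
Policy B (D − 31):
  P = 61
  H = 83
  D = 80 − 6·61 − 83 (−31 from intervention) = -400
  W = 267 + 6·61 + 2·83 + 3·(-400) = -401
  J = -3 + 5·83 + 3·(-400) + 2·(-401) = -1590
Policy C (P := 75):
  P = 75
  H = 83
  D = 80 − 6·75 − 83 = -453
  W = 267 + 6·75 + 2·83 + 3·(-453) = -476
  J = -3 + 5·83 + 3·(-453) + 2·(-476) = -1899
Comparing — Policy A: J=-1311, Policy B: J=-1590, Policy C: J=-1899. Highest is -1311 (Policy A).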